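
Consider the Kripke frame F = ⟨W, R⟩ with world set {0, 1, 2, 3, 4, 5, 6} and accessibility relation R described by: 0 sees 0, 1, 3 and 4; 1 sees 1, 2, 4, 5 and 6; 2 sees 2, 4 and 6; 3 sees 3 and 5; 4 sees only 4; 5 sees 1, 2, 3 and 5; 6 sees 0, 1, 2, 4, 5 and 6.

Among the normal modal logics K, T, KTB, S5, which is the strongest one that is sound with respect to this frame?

T

Reflexive (axiom T): yes — every world is R-related to itself.
Symmetric (axiom B): no — 0 R 1 but not 1 R 0.
Euclidean (axiom 5): no — 0 R 1 and 0 R 3, but not 1 R 3.
So F validates K, T; KTB would additionally require R to be symmetric. The strongest is T.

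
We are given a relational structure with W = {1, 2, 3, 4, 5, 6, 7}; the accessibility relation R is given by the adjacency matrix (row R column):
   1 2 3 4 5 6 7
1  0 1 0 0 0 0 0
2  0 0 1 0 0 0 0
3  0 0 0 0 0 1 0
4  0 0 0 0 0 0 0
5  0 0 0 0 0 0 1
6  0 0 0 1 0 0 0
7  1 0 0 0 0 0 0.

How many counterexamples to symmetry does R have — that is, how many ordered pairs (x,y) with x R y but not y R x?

Enumerating: (1,2), (2,3), (3,6), (5,7), (6,4), (7,1).

6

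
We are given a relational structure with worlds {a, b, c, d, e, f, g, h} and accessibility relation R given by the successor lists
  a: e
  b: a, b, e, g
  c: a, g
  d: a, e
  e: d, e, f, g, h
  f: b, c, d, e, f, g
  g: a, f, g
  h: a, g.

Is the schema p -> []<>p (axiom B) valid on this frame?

The schema B characterises exactly the symmetric frames.
Symmetric: no — a R e but not e R a.

No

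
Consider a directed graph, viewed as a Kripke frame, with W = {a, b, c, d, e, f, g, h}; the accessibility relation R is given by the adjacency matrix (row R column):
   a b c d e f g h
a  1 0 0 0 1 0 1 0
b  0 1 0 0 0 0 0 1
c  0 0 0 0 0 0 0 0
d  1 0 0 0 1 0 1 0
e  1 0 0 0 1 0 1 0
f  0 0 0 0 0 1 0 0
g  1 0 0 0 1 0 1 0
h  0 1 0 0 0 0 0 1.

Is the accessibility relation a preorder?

Reflexive: no — c is not related to itself.
Transitive: yes — every two-step R-path is closed by a direct edge.
So R is not a preorder.

No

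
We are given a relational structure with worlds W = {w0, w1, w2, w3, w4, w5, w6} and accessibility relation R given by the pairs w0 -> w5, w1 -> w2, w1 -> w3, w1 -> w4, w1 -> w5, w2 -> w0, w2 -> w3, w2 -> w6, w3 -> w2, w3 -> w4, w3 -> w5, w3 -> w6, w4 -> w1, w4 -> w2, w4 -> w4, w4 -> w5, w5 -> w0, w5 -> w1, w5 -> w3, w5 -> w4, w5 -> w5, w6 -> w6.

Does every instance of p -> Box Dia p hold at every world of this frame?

No

By correspondence theory, B is valid on a frame iff R is symmetric.
Symmetric: no — w1 R w2 but not w2 R w1.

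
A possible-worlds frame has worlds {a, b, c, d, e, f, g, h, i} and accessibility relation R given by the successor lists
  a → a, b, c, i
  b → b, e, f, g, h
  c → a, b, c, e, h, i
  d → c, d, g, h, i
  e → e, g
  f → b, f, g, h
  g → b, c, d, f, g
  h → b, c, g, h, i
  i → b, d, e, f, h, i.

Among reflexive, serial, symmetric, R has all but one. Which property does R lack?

symmetric

Reflexive: yes — every world is R-related to itself.
Serial: yes — every world has a successor (e.g. a R a).
Symmetric: no — a R b but not b R a.
Only symmetric fails.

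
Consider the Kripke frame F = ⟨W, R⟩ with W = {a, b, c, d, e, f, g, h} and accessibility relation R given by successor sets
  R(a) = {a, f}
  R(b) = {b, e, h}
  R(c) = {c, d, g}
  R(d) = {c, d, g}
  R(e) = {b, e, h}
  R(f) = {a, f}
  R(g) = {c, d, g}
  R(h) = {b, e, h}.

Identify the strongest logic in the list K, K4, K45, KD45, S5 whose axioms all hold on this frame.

S5

Transitive (axiom 4): yes — every two-step R-path is closed by a direct edge.
Euclidean (axiom 5): yes — any two successors of a common world are R-related.
Serial (axiom D): yes — every world has a successor (e.g. a R a).
Reflexive (axiom T): yes — every world is R-related to itself.
So F validates K, K4, K45, KD45, S5. The strongest is S5.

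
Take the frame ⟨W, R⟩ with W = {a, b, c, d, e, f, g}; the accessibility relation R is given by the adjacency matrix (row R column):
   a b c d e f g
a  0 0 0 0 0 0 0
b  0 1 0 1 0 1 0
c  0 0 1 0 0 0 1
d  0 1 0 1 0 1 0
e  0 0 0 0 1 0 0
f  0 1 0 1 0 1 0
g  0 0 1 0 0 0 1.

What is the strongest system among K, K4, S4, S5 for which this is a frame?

Transitive (axiom 4): yes — every two-step R-path is closed by a direct edge.
Reflexive (axiom T): no — a is not related to itself.
Euclidean (axiom 5): yes — any two successors of a common world are R-related.
So F validates K, K4; S4 would additionally require R to be reflexive. The strongest is K4.

K4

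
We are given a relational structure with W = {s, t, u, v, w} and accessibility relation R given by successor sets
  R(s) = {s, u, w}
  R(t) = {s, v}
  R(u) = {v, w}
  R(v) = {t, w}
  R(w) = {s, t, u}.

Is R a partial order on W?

Reflexive: no — t is not related to itself.
Transitive: no — s R u and u R v, but not s R v.
Antisymmetric: no — s R w and w R s with s ≠ w.
So R is not a partial order.

No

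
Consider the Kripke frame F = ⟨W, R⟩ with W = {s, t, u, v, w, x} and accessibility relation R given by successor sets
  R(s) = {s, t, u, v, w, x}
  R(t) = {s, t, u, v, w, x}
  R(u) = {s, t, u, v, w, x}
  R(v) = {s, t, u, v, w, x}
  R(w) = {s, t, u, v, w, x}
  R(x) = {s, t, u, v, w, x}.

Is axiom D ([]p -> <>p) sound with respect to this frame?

The schema D characterises exactly the serial frames.
Serial: yes — every world has a successor (e.g. s R s).

Yes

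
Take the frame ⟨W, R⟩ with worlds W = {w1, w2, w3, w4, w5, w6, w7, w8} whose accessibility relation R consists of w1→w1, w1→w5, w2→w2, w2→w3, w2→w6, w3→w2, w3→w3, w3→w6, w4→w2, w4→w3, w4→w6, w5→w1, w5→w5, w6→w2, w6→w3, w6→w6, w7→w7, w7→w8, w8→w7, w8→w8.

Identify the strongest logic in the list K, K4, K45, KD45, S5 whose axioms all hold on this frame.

Transitive (axiom 4): yes — every two-step R-path is closed by a direct edge.
Euclidean (axiom 5): yes — any two successors of a common world are R-related.
Serial (axiom D): yes — every world has a successor (e.g. w1 R w1).
Reflexive (axiom T): no — w4 is not related to itself.
So F validates K, K4, K45, KD45; S5 would additionally require R to be reflexive. The strongest is KD45.

KD45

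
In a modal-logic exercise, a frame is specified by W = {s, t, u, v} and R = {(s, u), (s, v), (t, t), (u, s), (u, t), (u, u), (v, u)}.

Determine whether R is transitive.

Transitive: no — s R u and u R t, but not s R t.

No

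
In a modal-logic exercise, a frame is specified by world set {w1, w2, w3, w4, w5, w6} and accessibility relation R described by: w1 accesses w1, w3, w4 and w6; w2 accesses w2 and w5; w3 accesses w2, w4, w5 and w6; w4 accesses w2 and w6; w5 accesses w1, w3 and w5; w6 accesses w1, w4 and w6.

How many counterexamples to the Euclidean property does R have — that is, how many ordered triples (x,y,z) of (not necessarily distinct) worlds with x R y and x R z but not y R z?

23

Enumerating: (w1,w3,w1), (w1,w3,w3), (w1,w4,w1), (w1,w4,w3), (w1,w4,w4), (w1,w6,w3), (w2,w5,w2), (w3,w2,w4), (w3,w2,w6), (w3,w4,w4), (w3,w4,w5), (w3,w5,w2), … and 11 more.
Total: 23.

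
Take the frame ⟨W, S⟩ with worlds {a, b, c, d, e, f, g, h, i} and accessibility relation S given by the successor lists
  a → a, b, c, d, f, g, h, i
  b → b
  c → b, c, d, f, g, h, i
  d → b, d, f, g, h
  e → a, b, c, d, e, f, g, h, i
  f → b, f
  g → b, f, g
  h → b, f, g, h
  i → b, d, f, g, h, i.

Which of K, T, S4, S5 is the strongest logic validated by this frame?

S4

Reflexive (axiom T): yes — every world is S-related to itself.
Transitive (axiom 4): yes — every two-step S-path is closed by a direct edge.
Euclidean (axiom 5): no — a S b and a S c, but not b S c.
So F validates K, T, S4; S5 would additionally require S to be Euclidean. The strongest is S4.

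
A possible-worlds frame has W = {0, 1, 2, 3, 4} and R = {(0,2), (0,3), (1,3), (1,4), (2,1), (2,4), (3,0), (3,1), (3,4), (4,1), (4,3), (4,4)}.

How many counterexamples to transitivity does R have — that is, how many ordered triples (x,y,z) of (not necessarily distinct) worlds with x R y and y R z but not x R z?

Enumerating: (0,2,1), (0,2,4), (0,3,0), (0,3,1), (0,3,4), (1,3,0), (1,3,1), (1,4,1), (2,1,3), (2,4,3), (3,0,2), (3,0,3), (3,1,3), (3,4,3), (4,3,0).

15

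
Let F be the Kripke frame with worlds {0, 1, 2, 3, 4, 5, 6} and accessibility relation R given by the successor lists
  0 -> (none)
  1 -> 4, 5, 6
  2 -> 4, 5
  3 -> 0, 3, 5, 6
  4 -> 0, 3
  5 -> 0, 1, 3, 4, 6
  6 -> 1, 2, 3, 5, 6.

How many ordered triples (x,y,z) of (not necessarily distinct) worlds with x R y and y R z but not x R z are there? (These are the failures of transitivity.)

29

Enumerating: (1,4,0), (1,4,3), (1,5,0), (1,5,1), (1,5,3), (1,6,1), (1,6,2), (1,6,3), (2,4,0), (2,4,3), (2,5,0), (2,5,1), … and 17 more.
Total: 29.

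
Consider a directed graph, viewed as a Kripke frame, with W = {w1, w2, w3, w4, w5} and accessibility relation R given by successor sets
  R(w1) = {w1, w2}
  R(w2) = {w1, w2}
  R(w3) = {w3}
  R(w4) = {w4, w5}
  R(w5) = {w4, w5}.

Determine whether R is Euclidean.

Yes

Euclidean: yes — any two successors of a common world are R-related.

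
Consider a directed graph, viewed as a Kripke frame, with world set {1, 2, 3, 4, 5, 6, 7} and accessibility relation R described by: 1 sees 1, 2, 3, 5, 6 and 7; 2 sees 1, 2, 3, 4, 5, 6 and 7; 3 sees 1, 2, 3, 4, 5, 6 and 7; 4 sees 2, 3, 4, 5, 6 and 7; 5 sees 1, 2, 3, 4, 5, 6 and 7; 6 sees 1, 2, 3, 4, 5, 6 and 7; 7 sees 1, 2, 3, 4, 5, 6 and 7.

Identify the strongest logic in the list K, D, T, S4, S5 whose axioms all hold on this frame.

T

Serial (axiom D): yes — every world has a successor (e.g. 1 R 1).
Reflexive (axiom T): yes — every world is R-related to itself.
Transitive (axiom 4): no — 1 R 2 and 2 R 4, but not 1 R 4.
Euclidean (axiom 5): no — 2 R 1 and 2 R 4, but not 1 R 4.
So F validates K, D, T; S4 would additionally require R to be transitive. The strongest is T.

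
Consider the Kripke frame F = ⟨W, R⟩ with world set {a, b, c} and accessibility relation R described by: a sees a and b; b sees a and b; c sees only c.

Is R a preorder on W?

Reflexive: yes — every world is R-related to itself.
Transitive: yes — every two-step R-path is closed by a direct edge.
So R is a preorder.

Yes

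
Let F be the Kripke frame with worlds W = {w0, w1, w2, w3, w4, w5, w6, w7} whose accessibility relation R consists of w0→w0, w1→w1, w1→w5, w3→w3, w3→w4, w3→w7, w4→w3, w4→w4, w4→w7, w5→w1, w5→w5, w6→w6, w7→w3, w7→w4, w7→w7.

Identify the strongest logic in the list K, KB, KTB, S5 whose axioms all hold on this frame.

Symmetric (axiom B): yes — every pair in R has its reverse in R.
Reflexive (axiom T): no — w2 is not related to itself.
Euclidean (axiom 5): yes — any two successors of a common world are R-related.
So F validates K, KB; KTB would additionally require R to be reflexive. The strongest is KB.

KB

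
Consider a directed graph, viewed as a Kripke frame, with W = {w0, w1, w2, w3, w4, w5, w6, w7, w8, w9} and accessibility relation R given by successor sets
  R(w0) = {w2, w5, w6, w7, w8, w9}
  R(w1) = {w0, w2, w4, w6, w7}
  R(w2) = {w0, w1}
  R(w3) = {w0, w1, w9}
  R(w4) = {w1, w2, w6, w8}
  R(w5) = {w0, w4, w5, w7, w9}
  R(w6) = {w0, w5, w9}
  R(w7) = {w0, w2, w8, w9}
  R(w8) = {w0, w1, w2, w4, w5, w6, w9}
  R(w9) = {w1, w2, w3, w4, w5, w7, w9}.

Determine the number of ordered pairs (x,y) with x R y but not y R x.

22

Enumerating: (w0,w9), (w1,w0), (w1,w6), (w1,w7), (w3,w0), (w3,w1), (w4,w2), (w4,w6), (w5,w4), (w5,w7), (w6,w5), (w6,w9), … and 10 more.
Total: 22.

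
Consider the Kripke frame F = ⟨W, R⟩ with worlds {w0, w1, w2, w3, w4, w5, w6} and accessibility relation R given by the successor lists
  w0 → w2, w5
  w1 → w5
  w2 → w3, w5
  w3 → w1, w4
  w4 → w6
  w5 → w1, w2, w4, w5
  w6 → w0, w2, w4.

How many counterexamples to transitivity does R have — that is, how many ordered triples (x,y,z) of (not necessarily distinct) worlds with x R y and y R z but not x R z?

Enumerating: (w0,w2,w3), (w0,w5,w1), (w0,w5,w4), (w1,w5,w1), (w1,w5,w2), (w1,w5,w4), (w2,w3,w1), (w2,w3,w4), (w2,w5,w1), (w2,w5,w2), (w2,w5,w4), (w3,w1,w5), … and 10 more.
Total: 22.

22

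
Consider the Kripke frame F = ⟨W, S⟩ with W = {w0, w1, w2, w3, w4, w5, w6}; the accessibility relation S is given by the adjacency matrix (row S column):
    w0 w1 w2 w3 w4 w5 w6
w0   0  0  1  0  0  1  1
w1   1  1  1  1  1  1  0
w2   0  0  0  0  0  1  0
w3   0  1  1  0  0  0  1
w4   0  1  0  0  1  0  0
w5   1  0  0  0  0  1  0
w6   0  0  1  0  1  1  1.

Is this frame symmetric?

Symmetric: no — w0 S w2 but not w2 S w0.

No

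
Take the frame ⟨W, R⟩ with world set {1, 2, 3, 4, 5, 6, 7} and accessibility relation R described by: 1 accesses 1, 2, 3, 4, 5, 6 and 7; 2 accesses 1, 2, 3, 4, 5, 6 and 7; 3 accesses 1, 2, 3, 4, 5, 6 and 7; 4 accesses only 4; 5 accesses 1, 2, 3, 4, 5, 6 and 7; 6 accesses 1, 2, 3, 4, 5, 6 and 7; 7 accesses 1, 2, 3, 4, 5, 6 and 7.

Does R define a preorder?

Yes

Reflexive: yes — every world is R-related to itself.
Transitive: yes — every two-step R-path is closed by a direct edge.
So R is a preorder.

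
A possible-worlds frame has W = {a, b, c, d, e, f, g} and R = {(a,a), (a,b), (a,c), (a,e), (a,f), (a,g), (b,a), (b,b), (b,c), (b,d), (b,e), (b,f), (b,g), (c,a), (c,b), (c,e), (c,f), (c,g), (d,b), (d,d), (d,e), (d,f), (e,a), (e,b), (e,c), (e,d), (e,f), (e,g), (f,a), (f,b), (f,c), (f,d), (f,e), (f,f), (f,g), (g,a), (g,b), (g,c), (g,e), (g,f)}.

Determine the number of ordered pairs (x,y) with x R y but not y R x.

R is symmetric; there are no such tuples.

0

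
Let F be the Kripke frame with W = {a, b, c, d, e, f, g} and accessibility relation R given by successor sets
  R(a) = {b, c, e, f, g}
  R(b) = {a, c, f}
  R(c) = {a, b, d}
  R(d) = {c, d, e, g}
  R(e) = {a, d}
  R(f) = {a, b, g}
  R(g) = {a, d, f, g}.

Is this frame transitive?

No

Transitive: no — a R c and c R d, but not a R d.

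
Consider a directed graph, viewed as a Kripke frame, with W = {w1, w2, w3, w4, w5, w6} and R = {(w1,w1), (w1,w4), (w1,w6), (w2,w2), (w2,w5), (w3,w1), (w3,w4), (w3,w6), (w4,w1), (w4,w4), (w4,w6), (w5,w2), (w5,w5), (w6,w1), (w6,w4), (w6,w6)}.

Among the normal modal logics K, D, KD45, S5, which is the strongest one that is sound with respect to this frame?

Serial (axiom D): yes — every world has a successor (e.g. w1 R w1).
Euclidean (axiom 5): yes — any two successors of a common world are R-related.
Transitive (axiom 4): yes — every two-step R-path is closed by a direct edge.
Reflexive (axiom T): no — w3 is not related to itself.
So F validates K, D, KD45; S5 would additionally require R to be reflexive. The strongest is KD45.

KD45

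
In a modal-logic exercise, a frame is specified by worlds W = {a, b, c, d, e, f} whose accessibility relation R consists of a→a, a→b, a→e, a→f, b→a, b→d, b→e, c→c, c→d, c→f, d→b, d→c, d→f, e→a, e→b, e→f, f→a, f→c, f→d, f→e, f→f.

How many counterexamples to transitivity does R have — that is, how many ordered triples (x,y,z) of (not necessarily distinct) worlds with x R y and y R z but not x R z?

29

Enumerating: (a,b,d), (a,f,c), (a,f,d), (b,a,b), (b,a,f), (b,d,b), (b,d,c), (b,d,f), (b,e,b), (b,e,f), (c,d,b), (c,f,a), … and 17 more.
Total: 29.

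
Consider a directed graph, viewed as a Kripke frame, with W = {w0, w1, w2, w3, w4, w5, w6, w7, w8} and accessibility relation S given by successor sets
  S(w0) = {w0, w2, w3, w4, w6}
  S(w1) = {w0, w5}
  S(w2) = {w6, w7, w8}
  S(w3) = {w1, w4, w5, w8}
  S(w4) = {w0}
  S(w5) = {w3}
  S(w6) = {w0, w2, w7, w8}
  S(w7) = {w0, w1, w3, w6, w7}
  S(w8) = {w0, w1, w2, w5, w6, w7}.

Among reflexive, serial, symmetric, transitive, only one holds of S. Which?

serial

Reflexive: no — w1 is not related to itself.
Serial: yes — every world has a successor (e.g. w0 S w0).
Symmetric: no — w0 S w2 but not w2 S w0.
Transitive: no — w0 S w2 and w2 S w7, but not w0 S w7.
Only serial holds.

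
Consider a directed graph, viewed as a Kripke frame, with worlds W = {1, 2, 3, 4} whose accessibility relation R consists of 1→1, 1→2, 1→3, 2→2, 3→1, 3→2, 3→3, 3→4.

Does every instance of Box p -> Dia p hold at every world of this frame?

By correspondence theory, D is valid on a frame iff R is serial.
Serial: no — 4 has no R-successor.

No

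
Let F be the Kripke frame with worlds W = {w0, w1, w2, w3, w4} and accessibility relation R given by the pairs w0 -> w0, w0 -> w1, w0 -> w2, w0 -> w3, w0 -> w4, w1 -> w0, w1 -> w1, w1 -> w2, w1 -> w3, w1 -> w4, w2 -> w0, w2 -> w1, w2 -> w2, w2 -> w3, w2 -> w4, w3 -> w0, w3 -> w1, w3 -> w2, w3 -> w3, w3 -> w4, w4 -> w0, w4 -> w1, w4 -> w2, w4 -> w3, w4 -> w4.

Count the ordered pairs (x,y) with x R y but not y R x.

0

R is symmetric; there are no such tuples.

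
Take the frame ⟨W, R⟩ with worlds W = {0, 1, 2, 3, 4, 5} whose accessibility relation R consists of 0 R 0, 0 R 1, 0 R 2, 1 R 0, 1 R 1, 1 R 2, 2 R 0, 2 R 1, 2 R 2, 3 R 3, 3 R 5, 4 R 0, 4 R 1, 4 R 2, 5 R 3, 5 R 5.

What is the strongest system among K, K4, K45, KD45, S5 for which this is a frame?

Transitive (axiom 4): yes — every two-step R-path is closed by a direct edge.
Euclidean (axiom 5): yes — any two successors of a common world are R-related.
Serial (axiom D): yes — every world has a successor (e.g. 0 R 0).
Reflexive (axiom T): no — 4 is not related to itself.
So F validates K, K4, K45, KD45; S5 would additionally require R to be reflexive. The strongest is KD45.

KD45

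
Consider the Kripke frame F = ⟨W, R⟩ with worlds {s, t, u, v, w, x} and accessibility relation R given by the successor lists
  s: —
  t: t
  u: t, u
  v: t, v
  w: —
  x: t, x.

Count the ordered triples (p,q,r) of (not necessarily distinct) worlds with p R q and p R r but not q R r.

Enumerating: (u,t,u), (v,t,v), (x,t,x).

3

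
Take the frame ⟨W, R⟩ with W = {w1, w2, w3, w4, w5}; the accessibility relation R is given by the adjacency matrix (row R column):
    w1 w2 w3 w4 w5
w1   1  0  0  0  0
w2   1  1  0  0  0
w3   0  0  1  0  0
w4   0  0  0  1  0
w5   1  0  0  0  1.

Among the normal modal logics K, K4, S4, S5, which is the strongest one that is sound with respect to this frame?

S4

Transitive (axiom 4): yes — every two-step R-path is closed by a direct edge.
Reflexive (axiom T): yes — every world is R-related to itself.
Euclidean (axiom 5): no — w2 R w1 and w2 R w2, but not w1 R w2.
So F validates K, K4, S4; S5 would additionally require R to be Euclidean. The strongest is S4.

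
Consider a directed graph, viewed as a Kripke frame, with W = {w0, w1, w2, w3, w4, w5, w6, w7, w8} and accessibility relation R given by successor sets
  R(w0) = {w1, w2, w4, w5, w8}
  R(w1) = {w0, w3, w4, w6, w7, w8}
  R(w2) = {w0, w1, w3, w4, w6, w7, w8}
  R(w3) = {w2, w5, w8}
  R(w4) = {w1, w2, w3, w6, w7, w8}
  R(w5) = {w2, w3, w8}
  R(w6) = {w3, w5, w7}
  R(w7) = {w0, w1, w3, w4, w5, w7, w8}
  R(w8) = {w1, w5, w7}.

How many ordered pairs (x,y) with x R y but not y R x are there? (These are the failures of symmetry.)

Enumerating: (w0,w4), (w0,w5), (w0,w8), (w1,w3), (w1,w6), (w2,w1), (w2,w6), (w2,w7), (w2,w8), (w3,w8), (w4,w3), (w4,w6), … and 8 more.
Total: 20.

20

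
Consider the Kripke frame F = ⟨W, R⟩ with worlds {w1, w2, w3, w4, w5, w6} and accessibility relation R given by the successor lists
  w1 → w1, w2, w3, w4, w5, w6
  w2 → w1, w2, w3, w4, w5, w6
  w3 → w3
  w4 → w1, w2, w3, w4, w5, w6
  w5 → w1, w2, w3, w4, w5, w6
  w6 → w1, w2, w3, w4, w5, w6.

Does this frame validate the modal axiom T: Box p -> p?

Yes

By correspondence theory, T is valid on a frame iff R is reflexive.
Reflexive: yes — every world is R-related to itself.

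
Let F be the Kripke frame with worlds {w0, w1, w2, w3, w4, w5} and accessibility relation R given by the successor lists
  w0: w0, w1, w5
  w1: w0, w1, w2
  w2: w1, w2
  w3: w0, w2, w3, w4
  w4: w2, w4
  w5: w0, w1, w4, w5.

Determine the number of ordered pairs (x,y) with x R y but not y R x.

Enumerating: (w3,w0), (w3,w2), (w3,w4), (w4,w2), (w5,w1), (w5,w4).

6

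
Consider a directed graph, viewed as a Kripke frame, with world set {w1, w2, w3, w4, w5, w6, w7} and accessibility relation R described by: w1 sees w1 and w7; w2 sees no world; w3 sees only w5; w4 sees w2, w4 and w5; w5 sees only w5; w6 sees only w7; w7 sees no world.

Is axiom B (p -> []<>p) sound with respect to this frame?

Axiom B corresponds to the accessibility relation being symmetric.
Symmetric: no — w1 R w7 but not w7 R w1.

No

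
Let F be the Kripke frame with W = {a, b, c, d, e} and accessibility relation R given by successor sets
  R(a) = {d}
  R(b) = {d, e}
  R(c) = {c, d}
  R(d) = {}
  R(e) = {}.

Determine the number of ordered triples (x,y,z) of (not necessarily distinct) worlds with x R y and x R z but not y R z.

Enumerating: (a,d,d), (b,d,d), (b,d,e), (b,e,d), (b,e,e), (c,d,c), (c,d,d).

7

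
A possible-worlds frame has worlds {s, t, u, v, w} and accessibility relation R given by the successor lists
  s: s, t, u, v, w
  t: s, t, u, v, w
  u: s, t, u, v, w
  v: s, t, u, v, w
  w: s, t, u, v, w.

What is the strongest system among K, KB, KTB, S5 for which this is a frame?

Symmetric (axiom B): yes — every pair in R has its reverse in R.
Reflexive (axiom T): yes — every world is R-related to itself.
Euclidean (axiom 5): yes — any two successors of a common world are R-related.
So F validates K, KB, KTB, S5. The strongest is S5.

S5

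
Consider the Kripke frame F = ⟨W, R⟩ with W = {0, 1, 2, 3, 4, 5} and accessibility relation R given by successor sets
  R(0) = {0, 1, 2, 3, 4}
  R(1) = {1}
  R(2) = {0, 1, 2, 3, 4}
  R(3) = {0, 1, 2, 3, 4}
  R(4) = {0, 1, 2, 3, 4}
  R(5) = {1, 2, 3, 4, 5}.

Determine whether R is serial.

Serial: yes — every world has a successor (e.g. 0 R 0).

Yes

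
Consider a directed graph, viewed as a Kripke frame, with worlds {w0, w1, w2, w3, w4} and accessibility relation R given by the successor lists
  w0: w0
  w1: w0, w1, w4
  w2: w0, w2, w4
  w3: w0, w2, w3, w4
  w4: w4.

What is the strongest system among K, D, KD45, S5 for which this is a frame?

D

Serial (axiom D): yes — every world has a successor (e.g. w0 R w0).
Euclidean (axiom 5): no — w1 R w0 and w1 R w4, but not w0 R w4.
Transitive (axiom 4): yes — every two-step R-path is closed by a direct edge.
Reflexive (axiom T): yes — every world is R-related to itself.
So F validates K, D; KD45 would additionally require R to be Euclidean. The strongest is D.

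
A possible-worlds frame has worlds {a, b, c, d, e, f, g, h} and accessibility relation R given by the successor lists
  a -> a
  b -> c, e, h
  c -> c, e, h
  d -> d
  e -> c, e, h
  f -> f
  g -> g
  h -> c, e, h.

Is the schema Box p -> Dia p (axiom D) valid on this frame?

Yes

Axiom D corresponds to the accessibility relation being serial.
Serial: yes — every world has a successor (e.g. a R a).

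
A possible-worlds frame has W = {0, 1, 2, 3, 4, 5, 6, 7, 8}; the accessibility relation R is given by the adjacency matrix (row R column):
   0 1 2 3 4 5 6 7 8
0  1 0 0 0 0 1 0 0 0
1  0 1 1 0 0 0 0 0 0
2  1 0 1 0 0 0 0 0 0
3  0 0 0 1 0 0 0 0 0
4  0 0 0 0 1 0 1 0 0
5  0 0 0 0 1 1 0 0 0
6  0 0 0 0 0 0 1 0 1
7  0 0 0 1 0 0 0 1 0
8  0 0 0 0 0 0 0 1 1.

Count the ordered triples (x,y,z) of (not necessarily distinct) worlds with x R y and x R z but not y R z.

Enumerating: (0,5,0), (1,2,1), (2,0,2), (4,6,4), (5,4,5), (6,8,6), (7,3,7), (8,7,8).

8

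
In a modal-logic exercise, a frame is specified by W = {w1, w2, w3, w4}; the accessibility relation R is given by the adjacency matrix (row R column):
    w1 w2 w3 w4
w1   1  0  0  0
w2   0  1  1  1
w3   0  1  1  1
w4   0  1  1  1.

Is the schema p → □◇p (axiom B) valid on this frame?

By correspondence theory, B is valid on a frame iff R is symmetric.
Symmetric: yes — every pair in R has its reverse in R.

Yes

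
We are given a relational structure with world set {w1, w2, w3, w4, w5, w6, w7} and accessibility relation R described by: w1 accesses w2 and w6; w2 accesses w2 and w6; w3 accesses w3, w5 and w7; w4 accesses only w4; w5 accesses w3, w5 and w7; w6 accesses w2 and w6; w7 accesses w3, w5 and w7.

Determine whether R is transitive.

Yes

Transitive: yes — every two-step R-path is closed by a direct edge.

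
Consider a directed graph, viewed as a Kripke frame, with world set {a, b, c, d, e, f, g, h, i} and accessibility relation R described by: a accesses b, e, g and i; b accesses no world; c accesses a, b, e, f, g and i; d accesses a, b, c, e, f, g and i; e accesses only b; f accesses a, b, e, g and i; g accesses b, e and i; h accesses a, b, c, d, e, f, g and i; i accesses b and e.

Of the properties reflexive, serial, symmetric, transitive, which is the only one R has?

transitive

Reflexive: no — a is not related to itself.
Serial: no — b has no R-successor.
Symmetric: no — a R b but not b R a.
Transitive: yes — every two-step R-path is closed by a direct edge.
Only transitive holds.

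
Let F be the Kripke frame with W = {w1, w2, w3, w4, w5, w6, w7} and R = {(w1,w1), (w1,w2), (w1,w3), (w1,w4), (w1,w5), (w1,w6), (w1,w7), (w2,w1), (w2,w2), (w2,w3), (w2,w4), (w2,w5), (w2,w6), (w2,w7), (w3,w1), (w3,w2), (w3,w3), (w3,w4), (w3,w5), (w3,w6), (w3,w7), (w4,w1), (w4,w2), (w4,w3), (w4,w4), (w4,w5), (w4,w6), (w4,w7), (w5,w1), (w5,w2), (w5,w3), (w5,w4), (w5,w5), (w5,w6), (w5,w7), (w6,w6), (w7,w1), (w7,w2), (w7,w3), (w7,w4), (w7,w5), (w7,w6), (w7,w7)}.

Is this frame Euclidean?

No

Euclidean: no — w1 R w6 and w1 R w2, but not w6 R w2.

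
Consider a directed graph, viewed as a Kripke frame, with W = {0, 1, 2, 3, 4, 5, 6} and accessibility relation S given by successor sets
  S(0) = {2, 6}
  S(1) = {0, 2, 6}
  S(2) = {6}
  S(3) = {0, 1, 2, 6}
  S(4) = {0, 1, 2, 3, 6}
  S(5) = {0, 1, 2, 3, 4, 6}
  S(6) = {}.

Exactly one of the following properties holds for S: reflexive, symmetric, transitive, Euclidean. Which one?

transitive

Reflexive: no — 0 is not related to itself.
Symmetric: no — 0 S 2 but not 2 S 0.
Transitive: yes — every two-step S-path is closed by a direct edge.
Euclidean: no — 0 S 6 and 0 S 2, but not 6 S 2.
Only transitive holds.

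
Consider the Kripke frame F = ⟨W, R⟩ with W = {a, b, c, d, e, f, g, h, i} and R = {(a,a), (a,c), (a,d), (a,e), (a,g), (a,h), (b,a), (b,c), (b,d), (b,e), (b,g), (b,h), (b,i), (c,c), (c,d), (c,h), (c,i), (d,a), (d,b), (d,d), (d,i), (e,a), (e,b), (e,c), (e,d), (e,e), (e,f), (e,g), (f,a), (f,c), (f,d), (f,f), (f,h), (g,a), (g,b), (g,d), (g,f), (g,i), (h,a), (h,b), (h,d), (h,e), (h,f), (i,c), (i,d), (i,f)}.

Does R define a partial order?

No

Reflexive: no — b is not related to itself.
Transitive: no — a R c and c R i, but not a R i.
Antisymmetric: no — a R d and d R a with a ≠ d.
So R is not a partial order.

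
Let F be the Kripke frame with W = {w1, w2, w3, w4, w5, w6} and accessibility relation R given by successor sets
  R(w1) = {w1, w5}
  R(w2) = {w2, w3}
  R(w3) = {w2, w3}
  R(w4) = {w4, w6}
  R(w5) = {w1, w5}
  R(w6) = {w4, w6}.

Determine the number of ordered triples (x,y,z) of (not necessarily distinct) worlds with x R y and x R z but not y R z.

R is Euclidean; there are no such tuples.

0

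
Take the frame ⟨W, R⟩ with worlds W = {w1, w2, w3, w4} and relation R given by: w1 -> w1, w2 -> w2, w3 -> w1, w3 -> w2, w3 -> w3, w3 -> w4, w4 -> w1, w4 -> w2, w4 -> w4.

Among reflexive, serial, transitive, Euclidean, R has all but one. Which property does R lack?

Euclidean

Reflexive: yes — every world is R-related to itself.
Serial: yes — every world has a successor (e.g. w1 R w1).
Transitive: yes — every two-step R-path is closed by a direct edge.
Euclidean: no — w3 R w1 and w3 R w2, but not w1 R w2.
Only Euclidean fails.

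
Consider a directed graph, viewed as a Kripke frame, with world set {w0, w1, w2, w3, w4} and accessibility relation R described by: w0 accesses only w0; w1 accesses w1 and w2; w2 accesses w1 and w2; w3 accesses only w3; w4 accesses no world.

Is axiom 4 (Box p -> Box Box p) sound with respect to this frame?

By correspondence theory, 4 is valid on a frame iff R is transitive.
Transitive: yes — every two-step R-path is closed by a direct edge.

Yes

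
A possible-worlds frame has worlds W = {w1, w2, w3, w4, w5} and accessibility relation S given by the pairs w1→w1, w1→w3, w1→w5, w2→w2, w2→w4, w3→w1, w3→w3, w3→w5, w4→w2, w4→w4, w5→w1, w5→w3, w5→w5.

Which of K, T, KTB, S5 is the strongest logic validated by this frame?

S5

Reflexive (axiom T): yes — every world is S-related to itself.
Symmetric (axiom B): yes — every pair in S has its reverse in S.
Euclidean (axiom 5): yes — any two successors of a common world are S-related.
So F validates K, T, KTB, S5. The strongest is S5.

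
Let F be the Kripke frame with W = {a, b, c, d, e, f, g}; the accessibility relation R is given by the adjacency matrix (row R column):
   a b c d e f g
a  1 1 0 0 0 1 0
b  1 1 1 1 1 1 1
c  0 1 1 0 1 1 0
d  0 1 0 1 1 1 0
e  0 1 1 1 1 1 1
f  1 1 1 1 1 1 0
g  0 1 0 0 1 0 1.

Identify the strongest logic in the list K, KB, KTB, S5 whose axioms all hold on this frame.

KTB

Symmetric (axiom B): yes — every pair in R has its reverse in R.
Reflexive (axiom T): yes — every world is R-related to itself.
Euclidean (axiom 5): no — b R a and b R c, but not a R c.
So F validates K, KB, KTB; S5 would additionally require R to be Euclidean. The strongest is KTB.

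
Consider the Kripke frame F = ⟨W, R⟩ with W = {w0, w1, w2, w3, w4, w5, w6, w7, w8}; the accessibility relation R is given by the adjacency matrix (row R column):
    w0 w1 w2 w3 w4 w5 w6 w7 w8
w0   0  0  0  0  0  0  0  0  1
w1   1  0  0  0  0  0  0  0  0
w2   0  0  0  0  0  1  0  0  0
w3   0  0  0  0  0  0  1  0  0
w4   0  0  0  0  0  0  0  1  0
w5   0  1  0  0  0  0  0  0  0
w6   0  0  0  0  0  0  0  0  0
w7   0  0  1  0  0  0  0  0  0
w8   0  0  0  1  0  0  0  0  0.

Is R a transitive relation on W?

Transitive: no — w0 R w8 and w8 R w3, but not w0 R w3.

No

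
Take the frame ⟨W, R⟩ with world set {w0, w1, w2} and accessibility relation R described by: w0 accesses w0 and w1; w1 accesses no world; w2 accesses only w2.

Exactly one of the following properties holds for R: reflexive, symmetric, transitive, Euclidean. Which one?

Reflexive: no — w1 is not related to itself.
Symmetric: no — w0 R w1 but not w1 R w0.
Transitive: yes — every two-step R-path is closed by a direct edge.
Euclidean: no — w0 R w1 and w0 R w0, but not w1 R w0.
Only transitive holds.

transitive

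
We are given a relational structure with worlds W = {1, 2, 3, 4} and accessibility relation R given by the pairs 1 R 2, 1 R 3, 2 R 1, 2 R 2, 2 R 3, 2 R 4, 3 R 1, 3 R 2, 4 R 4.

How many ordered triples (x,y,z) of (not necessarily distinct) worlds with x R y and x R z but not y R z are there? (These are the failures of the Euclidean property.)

9

Enumerating: (1,3,3), (2,1,1), (2,1,4), (2,3,3), (2,3,4), (2,4,1), (2,4,2), (2,4,3), (3,1,1).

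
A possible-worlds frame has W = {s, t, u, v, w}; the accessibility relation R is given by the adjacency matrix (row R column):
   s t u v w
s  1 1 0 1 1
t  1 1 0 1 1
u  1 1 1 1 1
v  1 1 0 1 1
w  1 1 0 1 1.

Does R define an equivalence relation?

Reflexive: yes — every world is R-related to itself.
Symmetric: no — u R s but not s R u.
Transitive: yes — every two-step R-path is closed by a direct edge.
So R is not an equivalence relation.

No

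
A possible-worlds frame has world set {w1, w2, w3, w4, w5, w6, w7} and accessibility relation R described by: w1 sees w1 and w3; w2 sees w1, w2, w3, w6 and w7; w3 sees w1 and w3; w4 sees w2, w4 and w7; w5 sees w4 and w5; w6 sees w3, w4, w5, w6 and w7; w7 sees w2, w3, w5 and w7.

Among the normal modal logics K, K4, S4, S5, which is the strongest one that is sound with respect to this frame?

K

Transitive (axiom 4): no — w2 R w6 and w6 R w4, but not w2 R w4.
Reflexive (axiom T): yes — every world is R-related to itself.
Euclidean (axiom 5): no — w2 R w1 and w2 R w6, but not w1 R w6.
So F validates K; K4 would additionally require R to be transitive. The strongest is K.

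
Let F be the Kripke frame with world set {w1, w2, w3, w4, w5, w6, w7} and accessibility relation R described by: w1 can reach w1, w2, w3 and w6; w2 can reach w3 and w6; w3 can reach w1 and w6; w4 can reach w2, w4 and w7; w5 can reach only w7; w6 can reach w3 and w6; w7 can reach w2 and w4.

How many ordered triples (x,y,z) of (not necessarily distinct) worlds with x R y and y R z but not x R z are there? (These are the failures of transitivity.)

12

Enumerating: (w2,w3,w1), (w3,w1,w2), (w3,w1,w3), (w3,w6,w3), (w4,w2,w3), (w4,w2,w6), (w5,w7,w2), (w5,w7,w4), (w6,w3,w1), (w7,w2,w3), (w7,w2,w6), (w7,w4,w7).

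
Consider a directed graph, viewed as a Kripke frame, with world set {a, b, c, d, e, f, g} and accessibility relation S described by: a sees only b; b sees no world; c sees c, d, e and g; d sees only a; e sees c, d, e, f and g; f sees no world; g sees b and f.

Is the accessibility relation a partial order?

Reflexive: no — a is not related to itself.
Transitive: no — c S d and d S a, but not c S a.
Antisymmetric: no — c S e and e S c with c ≠ e.
So S is not a partial order.

No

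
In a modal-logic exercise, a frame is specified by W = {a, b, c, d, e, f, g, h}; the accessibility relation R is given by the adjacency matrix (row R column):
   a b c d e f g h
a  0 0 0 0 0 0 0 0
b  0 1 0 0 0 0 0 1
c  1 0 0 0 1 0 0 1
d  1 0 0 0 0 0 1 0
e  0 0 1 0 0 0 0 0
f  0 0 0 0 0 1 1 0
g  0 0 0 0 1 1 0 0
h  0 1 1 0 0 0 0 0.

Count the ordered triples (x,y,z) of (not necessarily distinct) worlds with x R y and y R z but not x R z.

16

Enumerating: (b,h,c), (c,e,c), (c,h,b), (c,h,c), (d,g,e), (d,g,f), (e,c,a), (e,c,e), (e,c,h), (f,g,e), (g,e,c), (g,f,g), (h,b,h), (h,c,a), (h,c,e), (h,c,h).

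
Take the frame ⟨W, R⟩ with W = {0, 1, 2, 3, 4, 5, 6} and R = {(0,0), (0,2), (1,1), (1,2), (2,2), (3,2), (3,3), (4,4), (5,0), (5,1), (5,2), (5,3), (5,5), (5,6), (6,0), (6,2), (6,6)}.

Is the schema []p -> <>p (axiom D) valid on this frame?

Yes

The schema D characterises exactly the serial frames.
Serial: yes — every world has a successor (e.g. 0 R 0).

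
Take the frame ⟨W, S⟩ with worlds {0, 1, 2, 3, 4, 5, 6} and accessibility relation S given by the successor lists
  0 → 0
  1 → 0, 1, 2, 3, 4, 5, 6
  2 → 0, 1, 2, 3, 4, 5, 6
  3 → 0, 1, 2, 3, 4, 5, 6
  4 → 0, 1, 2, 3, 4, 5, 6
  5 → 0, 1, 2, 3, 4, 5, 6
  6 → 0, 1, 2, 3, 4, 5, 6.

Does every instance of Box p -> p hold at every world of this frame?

By correspondence theory, T is valid on a frame iff S is reflexive.
Reflexive: yes — every world is S-related to itself.

Yes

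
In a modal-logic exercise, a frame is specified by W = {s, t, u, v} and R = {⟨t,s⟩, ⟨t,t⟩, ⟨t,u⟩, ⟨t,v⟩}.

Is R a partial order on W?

No

Reflexive: no — s is not related to itself.
Transitive: yes — every two-step R-path is closed by a direct edge.
Antisymmetric: yes — no distinct pair is related both ways.
So R is not a partial order.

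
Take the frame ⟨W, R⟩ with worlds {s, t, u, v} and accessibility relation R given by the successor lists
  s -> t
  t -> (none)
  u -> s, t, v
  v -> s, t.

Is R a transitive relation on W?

Transitive: yes — every two-step R-path is closed by a direct edge.

Yes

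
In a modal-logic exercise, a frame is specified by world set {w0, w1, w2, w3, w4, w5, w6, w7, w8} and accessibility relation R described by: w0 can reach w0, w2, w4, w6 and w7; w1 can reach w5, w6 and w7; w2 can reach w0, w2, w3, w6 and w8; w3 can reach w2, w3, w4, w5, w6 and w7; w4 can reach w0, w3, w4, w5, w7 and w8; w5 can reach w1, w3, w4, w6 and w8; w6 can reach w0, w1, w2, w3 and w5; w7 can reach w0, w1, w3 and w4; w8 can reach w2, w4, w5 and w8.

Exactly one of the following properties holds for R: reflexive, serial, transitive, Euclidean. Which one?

serial

Reflexive: no — w1 is not related to itself.
Serial: yes — every world has a successor (e.g. w0 R w0).
Transitive: no — w0 R w2 and w2 R w3, but not w0 R w3.
Euclidean: no — w0 R w2 and w0 R w4, but not w2 R w4.
Only serial holds.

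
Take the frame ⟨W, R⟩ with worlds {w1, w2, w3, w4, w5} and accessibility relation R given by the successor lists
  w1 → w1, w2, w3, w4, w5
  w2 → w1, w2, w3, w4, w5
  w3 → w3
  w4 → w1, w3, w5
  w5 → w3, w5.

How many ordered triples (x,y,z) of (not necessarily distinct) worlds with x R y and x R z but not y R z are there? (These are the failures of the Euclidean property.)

22

Enumerating: (w1,w3,w1), (w1,w3,w2), (w1,w3,w4), (w1,w3,w5), (w1,w4,w2), (w1,w4,w4), (w1,w5,w1), (w1,w5,w2), (w1,w5,w4), (w2,w3,w1), (w2,w3,w2), (w2,w3,w4), … and 10 more.
Total: 22.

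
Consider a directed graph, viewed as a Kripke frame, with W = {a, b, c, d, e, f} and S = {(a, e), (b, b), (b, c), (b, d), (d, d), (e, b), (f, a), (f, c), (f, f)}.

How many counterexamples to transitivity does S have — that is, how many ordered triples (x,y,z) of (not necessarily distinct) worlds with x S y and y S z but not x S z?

4

Enumerating: (a,e,b), (e,b,c), (e,b,d), (f,a,e).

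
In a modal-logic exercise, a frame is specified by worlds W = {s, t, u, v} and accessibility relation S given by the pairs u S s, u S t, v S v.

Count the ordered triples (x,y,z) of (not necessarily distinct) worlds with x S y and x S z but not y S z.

4

Enumerating: (u,s,s), (u,s,t), (u,t,s), (u,t,t).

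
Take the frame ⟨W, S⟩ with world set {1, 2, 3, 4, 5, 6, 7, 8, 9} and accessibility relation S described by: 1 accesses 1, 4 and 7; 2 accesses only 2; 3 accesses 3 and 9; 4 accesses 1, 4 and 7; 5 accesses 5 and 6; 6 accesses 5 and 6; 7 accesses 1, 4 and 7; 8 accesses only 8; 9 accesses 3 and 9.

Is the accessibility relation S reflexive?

Yes

Reflexive: yes — every world is S-related to itself.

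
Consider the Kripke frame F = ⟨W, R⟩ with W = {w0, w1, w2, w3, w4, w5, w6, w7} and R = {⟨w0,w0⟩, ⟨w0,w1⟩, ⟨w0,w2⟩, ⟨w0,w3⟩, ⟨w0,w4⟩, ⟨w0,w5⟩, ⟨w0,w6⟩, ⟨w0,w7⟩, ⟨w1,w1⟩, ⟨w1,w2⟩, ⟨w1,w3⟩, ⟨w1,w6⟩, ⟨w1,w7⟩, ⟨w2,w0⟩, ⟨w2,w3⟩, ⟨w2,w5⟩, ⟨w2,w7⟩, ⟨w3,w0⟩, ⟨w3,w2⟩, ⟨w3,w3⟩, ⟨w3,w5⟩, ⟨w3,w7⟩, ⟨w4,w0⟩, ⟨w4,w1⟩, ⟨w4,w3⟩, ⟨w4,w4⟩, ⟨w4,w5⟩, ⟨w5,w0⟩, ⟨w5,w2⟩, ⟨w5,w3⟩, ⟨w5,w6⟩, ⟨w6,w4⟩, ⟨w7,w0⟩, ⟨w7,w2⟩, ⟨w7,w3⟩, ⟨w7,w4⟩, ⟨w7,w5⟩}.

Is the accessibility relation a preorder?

No

Reflexive: no — w2 is not related to itself.
Transitive: no — w1 R w2 and w2 R w0, but not w1 R w0.
So R is not a preorder.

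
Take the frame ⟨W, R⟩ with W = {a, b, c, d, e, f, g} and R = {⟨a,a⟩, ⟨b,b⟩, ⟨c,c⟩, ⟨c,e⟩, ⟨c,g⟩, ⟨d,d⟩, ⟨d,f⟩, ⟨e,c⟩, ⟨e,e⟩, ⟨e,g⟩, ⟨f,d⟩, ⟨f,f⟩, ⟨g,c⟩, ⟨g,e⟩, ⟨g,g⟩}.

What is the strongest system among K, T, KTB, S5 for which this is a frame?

Reflexive (axiom T): yes — every world is R-related to itself.
Symmetric (axiom B): yes — every pair in R has its reverse in R.
Euclidean (axiom 5): yes — any two successors of a common world are R-related.
So F validates K, T, KTB, S5. The strongest is S5.

S5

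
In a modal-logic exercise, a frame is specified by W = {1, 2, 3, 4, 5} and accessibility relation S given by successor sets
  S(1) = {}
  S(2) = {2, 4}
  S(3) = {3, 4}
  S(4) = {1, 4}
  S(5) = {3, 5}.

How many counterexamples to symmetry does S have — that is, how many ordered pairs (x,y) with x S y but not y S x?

4

Enumerating: (2,4), (3,4), (4,1), (5,3).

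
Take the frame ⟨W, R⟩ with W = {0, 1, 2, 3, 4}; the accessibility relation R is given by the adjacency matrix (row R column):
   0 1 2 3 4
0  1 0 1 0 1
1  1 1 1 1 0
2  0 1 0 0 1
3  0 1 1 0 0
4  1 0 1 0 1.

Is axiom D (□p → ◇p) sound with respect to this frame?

Yes

The schema D characterises exactly the serial frames.
Serial: yes — every world has a successor (e.g. 0 R 0).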